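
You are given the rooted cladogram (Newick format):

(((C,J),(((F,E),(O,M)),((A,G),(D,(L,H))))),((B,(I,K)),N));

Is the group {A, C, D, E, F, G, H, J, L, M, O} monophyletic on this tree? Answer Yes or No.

Yes

The most recent common ancestor of these taxa subtends ((C,J),(((F,E),(O,M)),((A,G),(D,(L,H))))).
That clade has exactly 11 tips — every listed taxon and nothing else — so the group is monophyletic.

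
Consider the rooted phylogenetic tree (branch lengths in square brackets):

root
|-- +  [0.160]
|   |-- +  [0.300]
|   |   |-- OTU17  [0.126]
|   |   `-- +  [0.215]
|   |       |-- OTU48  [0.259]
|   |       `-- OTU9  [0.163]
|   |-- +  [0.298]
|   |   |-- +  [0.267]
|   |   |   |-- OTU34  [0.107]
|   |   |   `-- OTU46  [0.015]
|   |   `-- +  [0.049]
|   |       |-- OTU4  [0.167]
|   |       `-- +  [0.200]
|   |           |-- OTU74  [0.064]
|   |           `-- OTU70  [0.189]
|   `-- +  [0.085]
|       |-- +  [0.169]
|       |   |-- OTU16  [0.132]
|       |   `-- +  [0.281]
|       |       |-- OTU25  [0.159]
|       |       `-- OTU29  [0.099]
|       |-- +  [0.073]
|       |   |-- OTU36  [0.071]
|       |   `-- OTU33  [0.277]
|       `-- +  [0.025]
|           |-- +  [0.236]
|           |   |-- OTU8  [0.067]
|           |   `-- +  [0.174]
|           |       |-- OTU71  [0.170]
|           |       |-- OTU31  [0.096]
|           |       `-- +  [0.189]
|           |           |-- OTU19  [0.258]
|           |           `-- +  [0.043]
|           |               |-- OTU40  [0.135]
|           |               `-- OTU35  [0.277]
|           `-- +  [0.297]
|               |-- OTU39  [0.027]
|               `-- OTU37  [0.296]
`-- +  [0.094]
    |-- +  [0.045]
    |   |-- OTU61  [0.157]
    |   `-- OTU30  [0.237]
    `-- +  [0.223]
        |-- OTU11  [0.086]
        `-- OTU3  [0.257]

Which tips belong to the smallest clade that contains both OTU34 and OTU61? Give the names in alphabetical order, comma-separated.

OTU11, OTU16, OTU17, OTU19, OTU25, OTU29, OTU3, OTU30, OTU31, OTU33, OTU34, OTU35, OTU36, OTU37, OTU39, OTU4, OTU40, OTU46, OTU48, OTU61, OTU70, OTU71, OTU74, OTU8, OTU9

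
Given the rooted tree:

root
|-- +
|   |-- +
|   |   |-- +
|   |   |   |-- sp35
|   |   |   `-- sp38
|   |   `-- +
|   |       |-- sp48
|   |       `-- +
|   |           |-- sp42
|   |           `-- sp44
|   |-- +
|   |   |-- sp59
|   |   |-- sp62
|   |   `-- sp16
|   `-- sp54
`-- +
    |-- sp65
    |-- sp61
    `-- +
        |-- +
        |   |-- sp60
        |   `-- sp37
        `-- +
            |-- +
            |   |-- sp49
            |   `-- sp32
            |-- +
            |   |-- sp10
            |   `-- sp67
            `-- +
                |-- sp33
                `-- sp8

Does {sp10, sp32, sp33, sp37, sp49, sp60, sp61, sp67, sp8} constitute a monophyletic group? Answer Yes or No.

No

The MRCA of the listed taxa subtends (sp65,sp61,((sp60,sp37),((sp49,sp32),(sp10,sp67),(sp33,sp8)))).
That clade also contains sp65, which is not in the proposed group, so the group is not monophyletic.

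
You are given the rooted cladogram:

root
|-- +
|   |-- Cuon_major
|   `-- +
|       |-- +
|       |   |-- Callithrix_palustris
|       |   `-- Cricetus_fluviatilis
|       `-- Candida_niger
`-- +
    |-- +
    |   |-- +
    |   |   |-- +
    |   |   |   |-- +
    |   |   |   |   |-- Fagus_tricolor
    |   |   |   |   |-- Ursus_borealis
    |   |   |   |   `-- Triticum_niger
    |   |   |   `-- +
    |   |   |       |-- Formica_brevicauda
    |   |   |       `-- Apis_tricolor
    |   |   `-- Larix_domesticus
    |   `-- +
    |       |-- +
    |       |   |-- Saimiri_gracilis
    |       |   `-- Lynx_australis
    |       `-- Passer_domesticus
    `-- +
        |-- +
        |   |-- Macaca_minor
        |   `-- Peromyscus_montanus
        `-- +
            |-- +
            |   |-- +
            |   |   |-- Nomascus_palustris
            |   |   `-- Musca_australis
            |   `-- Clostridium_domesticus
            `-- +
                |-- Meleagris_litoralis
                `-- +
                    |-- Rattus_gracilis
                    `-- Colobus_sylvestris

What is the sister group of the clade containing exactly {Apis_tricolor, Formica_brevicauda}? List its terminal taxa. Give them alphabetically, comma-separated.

Fagus_tricolor, Triticum_niger, Ursus_borealis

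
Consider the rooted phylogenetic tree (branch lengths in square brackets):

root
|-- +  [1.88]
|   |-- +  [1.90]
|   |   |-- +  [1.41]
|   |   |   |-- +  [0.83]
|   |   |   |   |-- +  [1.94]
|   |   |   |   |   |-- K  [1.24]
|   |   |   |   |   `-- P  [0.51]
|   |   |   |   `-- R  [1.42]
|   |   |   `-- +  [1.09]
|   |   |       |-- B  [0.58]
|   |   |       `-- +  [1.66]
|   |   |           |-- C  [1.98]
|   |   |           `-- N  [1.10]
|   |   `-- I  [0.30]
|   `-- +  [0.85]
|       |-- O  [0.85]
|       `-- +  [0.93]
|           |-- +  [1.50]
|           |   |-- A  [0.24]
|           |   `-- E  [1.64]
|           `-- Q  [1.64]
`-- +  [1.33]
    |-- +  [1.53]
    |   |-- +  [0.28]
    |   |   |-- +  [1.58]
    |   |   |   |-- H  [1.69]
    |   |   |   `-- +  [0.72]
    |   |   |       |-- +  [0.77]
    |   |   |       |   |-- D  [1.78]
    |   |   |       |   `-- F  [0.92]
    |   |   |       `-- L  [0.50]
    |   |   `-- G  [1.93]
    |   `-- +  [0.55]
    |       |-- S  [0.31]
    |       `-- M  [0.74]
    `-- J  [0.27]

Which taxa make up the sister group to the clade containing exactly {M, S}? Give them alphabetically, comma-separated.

D, F, G, H, L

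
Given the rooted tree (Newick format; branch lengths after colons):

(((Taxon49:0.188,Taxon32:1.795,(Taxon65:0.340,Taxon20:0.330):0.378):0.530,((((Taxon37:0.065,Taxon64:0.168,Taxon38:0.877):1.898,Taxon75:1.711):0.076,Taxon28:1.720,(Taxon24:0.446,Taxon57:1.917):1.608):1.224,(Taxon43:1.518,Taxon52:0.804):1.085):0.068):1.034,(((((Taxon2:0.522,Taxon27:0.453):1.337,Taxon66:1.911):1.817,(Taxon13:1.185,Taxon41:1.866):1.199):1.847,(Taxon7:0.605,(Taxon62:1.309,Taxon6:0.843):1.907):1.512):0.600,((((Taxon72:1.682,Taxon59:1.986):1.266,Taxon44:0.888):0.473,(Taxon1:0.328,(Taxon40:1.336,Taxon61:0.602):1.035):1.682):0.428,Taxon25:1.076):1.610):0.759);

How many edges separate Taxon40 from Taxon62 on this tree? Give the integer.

9

The MRCA of Taxon40 and Taxon62 is the node subtending (((((Taxon2,Taxon27),Taxon66),(Taxon13,Taxon41)),(Taxon7,(Taxon62,Taxon6))),((((Taxon72,Taxon59),Taxon44),(Taxon1,(Taxon40,Taxon61))),Taxon25)).
From Taxon40 up to that node: 5 branches. From Taxon62 up to the same node: 4 branches. Total: 5 + 4 = 9.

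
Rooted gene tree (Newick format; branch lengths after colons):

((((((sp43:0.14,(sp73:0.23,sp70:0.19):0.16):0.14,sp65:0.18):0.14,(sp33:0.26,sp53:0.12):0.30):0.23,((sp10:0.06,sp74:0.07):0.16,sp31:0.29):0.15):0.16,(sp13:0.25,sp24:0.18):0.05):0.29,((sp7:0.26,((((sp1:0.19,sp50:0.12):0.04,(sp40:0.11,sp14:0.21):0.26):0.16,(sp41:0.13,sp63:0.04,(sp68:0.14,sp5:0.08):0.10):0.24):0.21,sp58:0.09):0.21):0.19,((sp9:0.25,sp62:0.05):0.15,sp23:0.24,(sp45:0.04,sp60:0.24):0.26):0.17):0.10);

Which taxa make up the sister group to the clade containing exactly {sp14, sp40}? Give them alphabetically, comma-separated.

sp1, sp50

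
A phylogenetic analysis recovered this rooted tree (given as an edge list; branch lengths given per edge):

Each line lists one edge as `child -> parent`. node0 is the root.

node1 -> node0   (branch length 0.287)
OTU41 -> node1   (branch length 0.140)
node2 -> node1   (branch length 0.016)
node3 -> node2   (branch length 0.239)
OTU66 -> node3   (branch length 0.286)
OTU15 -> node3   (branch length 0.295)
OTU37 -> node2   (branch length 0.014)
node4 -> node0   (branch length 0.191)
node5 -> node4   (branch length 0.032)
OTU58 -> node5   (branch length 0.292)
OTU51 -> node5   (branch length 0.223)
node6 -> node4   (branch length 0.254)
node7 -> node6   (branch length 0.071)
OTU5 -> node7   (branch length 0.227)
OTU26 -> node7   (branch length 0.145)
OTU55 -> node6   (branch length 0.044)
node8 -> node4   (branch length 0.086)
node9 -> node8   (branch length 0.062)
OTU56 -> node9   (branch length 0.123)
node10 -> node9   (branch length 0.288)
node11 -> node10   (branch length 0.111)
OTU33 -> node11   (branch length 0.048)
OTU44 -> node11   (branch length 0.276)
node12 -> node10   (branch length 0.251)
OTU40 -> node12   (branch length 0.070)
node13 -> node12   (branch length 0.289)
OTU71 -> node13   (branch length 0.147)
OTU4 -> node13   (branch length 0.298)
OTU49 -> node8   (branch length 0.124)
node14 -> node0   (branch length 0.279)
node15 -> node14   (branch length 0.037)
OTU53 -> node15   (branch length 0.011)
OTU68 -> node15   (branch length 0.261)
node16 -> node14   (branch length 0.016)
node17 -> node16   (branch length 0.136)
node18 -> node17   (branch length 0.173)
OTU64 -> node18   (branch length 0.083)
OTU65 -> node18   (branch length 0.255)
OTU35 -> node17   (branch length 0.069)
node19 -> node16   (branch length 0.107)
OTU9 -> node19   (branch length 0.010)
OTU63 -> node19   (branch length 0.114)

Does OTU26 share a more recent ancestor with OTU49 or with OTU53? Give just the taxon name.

The MRCA of OTU26 and OTU49 subtends ((OTU58,OTU51),((OTU5,OTU26),OTU55),((OTU56,((OTU33,OTU44),(OTU40,(OTU71,OTU4)))),OTU49)) (12 taxa).
The MRCA of OTU26 and OTU53 is the root, subtending the entire tree (23 taxa).
The first is nested inside the second, so OTU26 shares a more recent common ancestor with OTU49.

OTU49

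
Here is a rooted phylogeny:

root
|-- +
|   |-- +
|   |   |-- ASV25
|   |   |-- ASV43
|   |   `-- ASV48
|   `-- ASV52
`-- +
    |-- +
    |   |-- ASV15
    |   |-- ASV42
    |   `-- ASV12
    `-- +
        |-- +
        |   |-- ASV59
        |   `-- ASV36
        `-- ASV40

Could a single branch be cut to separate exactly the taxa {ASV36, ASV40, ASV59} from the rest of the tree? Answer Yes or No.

The most recent common ancestor of these taxa subtends ((ASV59,ASV36),ASV40).
That clade has exactly 3 tips — every listed taxon and nothing else — so the group is monophyletic.

Yes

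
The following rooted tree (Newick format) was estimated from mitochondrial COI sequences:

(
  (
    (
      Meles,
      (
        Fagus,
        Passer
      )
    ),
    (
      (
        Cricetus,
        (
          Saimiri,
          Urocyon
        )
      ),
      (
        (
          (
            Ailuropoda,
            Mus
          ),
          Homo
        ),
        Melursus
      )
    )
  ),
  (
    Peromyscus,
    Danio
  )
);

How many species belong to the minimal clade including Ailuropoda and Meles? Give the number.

The MRCA of Ailuropoda and Meles is the node subtending ((Meles,(Fagus,Passer)),((Cricetus,(Saimiri,Urocyon)),(((Ailuropoda,Mus),Homo),Melursus))).
That clade contains 10 terminal taxa: Ailuropoda, Cricetus, Fagus, Homo, Meles, Melursus, Mus, Passer, Saimiri, Urocyon.

10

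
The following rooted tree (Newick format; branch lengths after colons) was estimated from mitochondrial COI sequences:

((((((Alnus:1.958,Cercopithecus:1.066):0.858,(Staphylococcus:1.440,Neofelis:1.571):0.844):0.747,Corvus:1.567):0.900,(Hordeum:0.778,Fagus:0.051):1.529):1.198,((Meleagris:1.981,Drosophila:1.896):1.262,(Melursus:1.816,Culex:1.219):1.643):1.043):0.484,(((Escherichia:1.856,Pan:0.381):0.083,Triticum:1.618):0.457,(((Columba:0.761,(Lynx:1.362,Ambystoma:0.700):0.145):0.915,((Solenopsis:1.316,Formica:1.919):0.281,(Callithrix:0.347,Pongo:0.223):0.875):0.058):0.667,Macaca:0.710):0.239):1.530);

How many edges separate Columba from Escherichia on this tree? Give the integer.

7

The MRCA of Columba and Escherichia is the node subtending (((Escherichia,Pan),Triticum),(((Columba,(Lynx,Ambystoma)),((Solenopsis,Formica),(Callithrix,Pongo))),Macaca)).
From Columba up to that node: 4 branches. From Escherichia up to the same node: 3 branches. Total: 4 + 3 = 7.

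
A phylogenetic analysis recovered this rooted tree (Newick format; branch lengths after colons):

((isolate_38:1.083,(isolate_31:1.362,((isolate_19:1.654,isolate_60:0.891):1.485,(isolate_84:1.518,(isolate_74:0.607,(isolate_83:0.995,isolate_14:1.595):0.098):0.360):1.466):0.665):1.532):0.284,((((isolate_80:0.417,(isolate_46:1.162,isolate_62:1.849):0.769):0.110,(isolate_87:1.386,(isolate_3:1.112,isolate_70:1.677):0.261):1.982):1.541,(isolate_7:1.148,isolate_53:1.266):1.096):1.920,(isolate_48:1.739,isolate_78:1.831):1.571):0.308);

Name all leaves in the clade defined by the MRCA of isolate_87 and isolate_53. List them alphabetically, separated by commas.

isolate_3, isolate_46, isolate_53, isolate_62, isolate_7, isolate_70, isolate_80, isolate_87

Tracing isolate_87: it sits inside (isolate_87,(isolate_3,isolate_70)).
Tracing isolate_53: it sits inside (isolate_7,isolate_53).
The smallest clade enclosing both is (((isolate_80,(isolate_46,isolate_62)),(isolate_87,(isolate_3,isolate_70))),(isolate_7,isolate_53)); the answer is its 8 terminal taxa in alphabetical order.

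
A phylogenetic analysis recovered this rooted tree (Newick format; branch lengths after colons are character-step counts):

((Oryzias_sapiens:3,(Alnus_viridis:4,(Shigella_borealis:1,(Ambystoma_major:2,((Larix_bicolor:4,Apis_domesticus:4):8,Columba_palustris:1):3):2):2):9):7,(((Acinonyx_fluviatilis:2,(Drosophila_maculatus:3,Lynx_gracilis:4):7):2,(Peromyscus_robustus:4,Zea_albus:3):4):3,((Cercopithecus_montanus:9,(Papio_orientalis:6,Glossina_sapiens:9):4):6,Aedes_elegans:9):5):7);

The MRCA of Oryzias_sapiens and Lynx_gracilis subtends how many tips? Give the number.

16

The MRCA of Oryzias_sapiens and Lynx_gracilis is the root, so the clade is the entire tree.
That clade contains 16 terminal taxa: Acinonyx_fluviatilis, Aedes_elegans, Alnus_viridis, Ambystoma_major, Apis_domesticus, Cercopithecus_montanus, Columba_palustris, Drosophila_maculatus, Glossina_sapiens, Larix_bicolor, Lynx_gracilis, Oryzias_sapiens, Papio_orientalis, Peromyscus_robustus, Shigella_borealis, Zea_albus.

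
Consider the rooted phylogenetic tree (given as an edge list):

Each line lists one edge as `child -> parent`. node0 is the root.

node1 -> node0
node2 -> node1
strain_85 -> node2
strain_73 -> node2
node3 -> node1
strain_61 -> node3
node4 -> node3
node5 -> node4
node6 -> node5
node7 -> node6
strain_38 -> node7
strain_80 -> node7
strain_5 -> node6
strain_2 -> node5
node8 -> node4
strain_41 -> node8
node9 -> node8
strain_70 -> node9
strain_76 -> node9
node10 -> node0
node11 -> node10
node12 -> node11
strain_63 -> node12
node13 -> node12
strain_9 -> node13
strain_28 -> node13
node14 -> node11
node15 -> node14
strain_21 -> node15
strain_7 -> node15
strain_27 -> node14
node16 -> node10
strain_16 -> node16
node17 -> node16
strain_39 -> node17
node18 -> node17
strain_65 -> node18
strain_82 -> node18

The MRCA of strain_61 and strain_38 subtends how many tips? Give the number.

The MRCA of strain_61 and strain_38 is the node subtending (strain_61,((((strain_38,strain_80),strain_5),strain_2),(strain_41,(strain_70,strain_76)))).
That clade contains 8 terminal taxa: strain_2, strain_38, strain_41, strain_5, strain_61, strain_70, strain_76, strain_80.

8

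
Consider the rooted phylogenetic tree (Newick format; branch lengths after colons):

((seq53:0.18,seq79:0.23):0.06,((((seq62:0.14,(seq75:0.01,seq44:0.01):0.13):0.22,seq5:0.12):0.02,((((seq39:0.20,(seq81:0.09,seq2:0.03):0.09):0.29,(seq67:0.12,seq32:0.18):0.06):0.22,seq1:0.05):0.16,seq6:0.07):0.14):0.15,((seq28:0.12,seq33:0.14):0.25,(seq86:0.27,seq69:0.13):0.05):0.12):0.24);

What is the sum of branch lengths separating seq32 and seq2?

0.65

The path runs seq32 → … → MRCA → … → seq2; the MRCA is the node subtending ((seq39,(seq81,seq2)),(seq67,seq32)).
Branch lengths along that path: 0.18 + 0.06 + 0.29 + 0.09 + 0.03 = 0.65.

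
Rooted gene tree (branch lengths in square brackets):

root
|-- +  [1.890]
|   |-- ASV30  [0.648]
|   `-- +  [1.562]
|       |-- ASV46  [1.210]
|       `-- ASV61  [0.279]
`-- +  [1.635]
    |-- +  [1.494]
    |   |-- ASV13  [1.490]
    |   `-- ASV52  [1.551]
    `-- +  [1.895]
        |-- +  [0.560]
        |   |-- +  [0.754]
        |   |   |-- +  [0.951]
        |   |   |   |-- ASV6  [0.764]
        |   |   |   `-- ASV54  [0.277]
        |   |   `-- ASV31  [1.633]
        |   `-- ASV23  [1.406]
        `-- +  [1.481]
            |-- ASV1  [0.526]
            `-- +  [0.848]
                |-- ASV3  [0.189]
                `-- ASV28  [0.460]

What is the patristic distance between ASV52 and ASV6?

The path runs ASV52 → … → MRCA → … → ASV6; the MRCA is the node subtending ((ASV13,ASV52),((((ASV6,ASV54),ASV31),ASV23),(ASV1,(ASV3,ASV28)))).
Branch lengths along that path: 1.551 + 1.494 + 1.895 + 0.560 + 0.754 + 0.951 + 0.764 = 7.969.

7.969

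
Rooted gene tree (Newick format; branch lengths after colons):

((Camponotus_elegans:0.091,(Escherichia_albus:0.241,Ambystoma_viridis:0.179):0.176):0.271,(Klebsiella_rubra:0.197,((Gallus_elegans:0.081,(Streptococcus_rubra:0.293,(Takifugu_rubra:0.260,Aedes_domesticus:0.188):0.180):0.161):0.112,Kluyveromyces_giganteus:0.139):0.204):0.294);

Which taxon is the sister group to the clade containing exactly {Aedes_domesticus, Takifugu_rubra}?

Streptococcus_rubra

The clade containing exactly {Aedes_domesticus, Takifugu_rubra} attaches to the tree at the node subtending (Streptococcus_rubra,(Takifugu_rubra,Aedes_domesticus)).
The other lineage descending from that same node — the sister group — is the single tip Streptococcus_rubra.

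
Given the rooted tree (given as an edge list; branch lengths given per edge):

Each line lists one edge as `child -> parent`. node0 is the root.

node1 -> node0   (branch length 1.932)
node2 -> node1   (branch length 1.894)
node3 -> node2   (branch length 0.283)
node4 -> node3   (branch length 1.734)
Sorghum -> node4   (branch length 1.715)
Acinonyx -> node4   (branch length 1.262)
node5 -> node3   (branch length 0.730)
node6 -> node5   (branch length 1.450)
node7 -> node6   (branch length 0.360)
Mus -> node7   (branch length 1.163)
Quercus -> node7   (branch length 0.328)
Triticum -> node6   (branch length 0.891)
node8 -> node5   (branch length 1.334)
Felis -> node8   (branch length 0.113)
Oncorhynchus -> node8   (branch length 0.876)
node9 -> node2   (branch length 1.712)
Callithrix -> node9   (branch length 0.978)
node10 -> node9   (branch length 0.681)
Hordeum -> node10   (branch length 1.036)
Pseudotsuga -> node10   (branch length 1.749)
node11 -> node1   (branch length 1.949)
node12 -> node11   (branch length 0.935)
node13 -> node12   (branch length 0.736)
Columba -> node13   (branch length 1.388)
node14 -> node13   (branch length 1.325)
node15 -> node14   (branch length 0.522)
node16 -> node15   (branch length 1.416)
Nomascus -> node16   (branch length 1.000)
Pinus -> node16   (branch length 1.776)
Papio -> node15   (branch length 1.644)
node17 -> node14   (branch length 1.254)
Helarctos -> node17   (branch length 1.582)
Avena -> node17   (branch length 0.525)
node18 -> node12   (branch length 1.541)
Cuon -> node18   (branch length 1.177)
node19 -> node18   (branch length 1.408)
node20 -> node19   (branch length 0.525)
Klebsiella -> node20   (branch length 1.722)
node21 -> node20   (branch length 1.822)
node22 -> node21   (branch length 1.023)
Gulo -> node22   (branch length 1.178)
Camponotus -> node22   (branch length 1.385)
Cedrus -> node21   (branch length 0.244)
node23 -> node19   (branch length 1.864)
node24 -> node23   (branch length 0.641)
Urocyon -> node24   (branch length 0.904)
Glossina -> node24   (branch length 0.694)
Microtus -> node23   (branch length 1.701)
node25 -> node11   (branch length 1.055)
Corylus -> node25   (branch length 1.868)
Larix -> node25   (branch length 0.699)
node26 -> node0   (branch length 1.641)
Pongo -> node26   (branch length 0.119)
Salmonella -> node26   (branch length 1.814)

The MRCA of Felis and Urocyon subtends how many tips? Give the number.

26

The MRCA of Felis and Urocyon is the node subtending ((((Sorghum,Acinonyx),(((Mus,Quercus),Triticum),(Felis,Oncorhynchus))),(Callithrix,(Hordeum,Pseudotsuga))),(((Columba,(((Nomascus,Pinus),Papio),(Helarctos,Avena))),(Cuon,((Klebsiella,((Gulo,Camponotus),Cedrus)),((Urocyon,Glossina),Microtus)))),(Corylus,Larix))).
That clade contains 26 terminal taxa: Acinonyx, Avena, Callithrix, Camponotus, Cedrus, Columba, Corylus, Cuon, Felis, Glossina, Gulo, Helarctos, Hordeum, Klebsiella, Larix, Microtus, Mus, Nomascus, Oncorhynchus, Papio, Pinus, Pseudotsuga, Quercus, Sorghum, Triticum, Urocyon.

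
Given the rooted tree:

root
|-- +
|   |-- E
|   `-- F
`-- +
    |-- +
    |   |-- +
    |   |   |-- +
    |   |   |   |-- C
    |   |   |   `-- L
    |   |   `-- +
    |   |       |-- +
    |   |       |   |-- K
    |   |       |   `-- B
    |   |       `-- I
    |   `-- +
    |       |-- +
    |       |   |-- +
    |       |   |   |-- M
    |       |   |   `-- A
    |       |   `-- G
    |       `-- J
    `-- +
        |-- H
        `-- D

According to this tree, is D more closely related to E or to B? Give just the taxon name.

The MRCA of D and B subtends ((((C,L),((K,B),I)),(((M,A),G),J)),(H,D)) (11 taxa).
The MRCA of D and E is the root, subtending the entire tree (13 taxa).
The first is nested inside the second, so D shares a more recent common ancestor with B.

B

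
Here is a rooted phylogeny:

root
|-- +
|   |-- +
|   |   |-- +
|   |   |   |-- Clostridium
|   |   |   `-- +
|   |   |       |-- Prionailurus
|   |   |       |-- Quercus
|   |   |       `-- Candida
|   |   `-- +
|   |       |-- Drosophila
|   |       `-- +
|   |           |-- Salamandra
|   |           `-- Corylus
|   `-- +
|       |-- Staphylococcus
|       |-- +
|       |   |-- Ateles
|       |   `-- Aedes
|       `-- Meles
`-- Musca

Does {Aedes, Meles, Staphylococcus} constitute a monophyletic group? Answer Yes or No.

No

The MRCA of the listed taxa subtends (Staphylococcus,(Ateles,Aedes),Meles).
That clade also contains Ateles, which is not in the proposed group, so the group is not monophyletic.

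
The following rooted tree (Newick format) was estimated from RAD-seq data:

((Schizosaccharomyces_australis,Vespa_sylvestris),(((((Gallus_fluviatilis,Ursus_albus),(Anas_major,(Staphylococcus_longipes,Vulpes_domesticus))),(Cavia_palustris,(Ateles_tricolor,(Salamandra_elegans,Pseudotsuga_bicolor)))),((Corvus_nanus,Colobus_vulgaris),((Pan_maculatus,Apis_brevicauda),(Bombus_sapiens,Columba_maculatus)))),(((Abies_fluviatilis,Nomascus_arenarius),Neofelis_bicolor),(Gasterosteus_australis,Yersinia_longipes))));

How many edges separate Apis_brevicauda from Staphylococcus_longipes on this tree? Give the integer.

9

The MRCA of Apis_brevicauda and Staphylococcus_longipes is the node subtending ((((Gallus_fluviatilis,Ursus_albus),(Anas_major,(Staphylococcus_longipes,Vulpes_domesticus))),(Cavia_palustris,(Ateles_tricolor,(Salamandra_elegans,Pseudotsuga_bicolor)))),((Corvus_nanus,Colobus_vulgaris),((Pan_maculatus,Apis_brevicauda),(Bombus_sapiens,Columba_maculatus)))).
From Apis_brevicauda up to that node: 4 branches. From Staphylococcus_longipes up to the same node: 5 branches. Total: 4 + 5 = 9.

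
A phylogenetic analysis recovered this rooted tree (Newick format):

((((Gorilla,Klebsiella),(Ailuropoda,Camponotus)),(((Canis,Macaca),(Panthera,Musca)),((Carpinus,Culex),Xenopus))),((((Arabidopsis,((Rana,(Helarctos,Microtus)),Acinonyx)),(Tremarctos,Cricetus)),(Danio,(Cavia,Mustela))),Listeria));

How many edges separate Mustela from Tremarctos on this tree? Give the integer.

The MRCA of Mustela and Tremarctos is the node subtending (((Arabidopsis,((Rana,(Helarctos,Microtus)),Acinonyx)),(Tremarctos,Cricetus)),(Danio,(Cavia,Mustela))).
From Mustela up to that node: 3 branches. From Tremarctos up to the same node: 3 branches. Total: 3 + 3 = 6.

6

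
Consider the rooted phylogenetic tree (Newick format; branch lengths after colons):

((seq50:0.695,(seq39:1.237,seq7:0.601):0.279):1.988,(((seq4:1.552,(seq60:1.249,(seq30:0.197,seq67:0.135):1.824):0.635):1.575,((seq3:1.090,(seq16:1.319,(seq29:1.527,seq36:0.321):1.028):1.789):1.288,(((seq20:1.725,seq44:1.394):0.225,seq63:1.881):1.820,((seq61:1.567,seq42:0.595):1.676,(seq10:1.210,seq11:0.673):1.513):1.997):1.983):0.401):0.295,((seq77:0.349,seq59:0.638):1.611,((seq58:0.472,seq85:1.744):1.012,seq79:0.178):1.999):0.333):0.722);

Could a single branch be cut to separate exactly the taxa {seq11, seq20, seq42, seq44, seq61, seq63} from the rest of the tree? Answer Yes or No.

No

The MRCA of the listed taxa subtends (((seq20,seq44),seq63),((seq61,seq42),(seq10,seq11))).
That clade also contains seq10, which is not in the proposed group, so the group is not monophyletic.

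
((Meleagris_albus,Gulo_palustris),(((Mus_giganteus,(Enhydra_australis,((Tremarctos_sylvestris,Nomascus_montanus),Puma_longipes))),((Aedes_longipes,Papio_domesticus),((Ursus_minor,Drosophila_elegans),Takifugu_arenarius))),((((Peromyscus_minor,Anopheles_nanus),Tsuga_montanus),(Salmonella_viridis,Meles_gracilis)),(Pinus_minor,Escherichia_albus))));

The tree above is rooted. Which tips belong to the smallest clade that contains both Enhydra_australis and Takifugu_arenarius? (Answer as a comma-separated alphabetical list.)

Tracing Enhydra_australis: it sits inside (Enhydra_australis,((Tremarctos_sylvestris,Nomascus_montanus),Puma_longipes)).
Tracing Takifugu_arenarius: it sits inside ((Ursus_minor,Drosophila_elegans),Takifugu_arenarius).
The smallest clade enclosing both is ((Mus_giganteus,(Enhydra_australis,((Tremarctos_sylvestris,Nomascus_montanus),Puma_longipes))),((Aedes_longipes,Papio_domesticus),((Ursus_minor,Drosophila_elegans),Takifugu_arenarius))); the answer is its 10 terminal taxa in alphabetical order.

Aedes_longipes, Drosophila_elegans, Enhydra_australis, Mus_giganteus, Nomascus_montanus, Papio_domesticus, Puma_longipes, Takifugu_arenarius, Tremarctos_sylvestris, Ursus_minor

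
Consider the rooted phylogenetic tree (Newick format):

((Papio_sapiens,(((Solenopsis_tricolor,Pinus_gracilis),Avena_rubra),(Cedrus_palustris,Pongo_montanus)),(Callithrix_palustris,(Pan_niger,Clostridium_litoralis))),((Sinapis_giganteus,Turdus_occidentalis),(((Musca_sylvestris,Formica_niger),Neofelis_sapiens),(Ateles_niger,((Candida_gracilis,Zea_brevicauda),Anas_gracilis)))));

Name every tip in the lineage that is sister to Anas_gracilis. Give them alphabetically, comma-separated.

Candida_gracilis, Zea_brevicauda

Anas_gracilis attaches to the tree at the node subtending ((Candida_gracilis,Zea_brevicauda),Anas_gracilis).
The other lineage descending from that same node — the sister group — is (Candida_gracilis,Zea_brevicauda); its 2 tips in alphabetical order are the answer.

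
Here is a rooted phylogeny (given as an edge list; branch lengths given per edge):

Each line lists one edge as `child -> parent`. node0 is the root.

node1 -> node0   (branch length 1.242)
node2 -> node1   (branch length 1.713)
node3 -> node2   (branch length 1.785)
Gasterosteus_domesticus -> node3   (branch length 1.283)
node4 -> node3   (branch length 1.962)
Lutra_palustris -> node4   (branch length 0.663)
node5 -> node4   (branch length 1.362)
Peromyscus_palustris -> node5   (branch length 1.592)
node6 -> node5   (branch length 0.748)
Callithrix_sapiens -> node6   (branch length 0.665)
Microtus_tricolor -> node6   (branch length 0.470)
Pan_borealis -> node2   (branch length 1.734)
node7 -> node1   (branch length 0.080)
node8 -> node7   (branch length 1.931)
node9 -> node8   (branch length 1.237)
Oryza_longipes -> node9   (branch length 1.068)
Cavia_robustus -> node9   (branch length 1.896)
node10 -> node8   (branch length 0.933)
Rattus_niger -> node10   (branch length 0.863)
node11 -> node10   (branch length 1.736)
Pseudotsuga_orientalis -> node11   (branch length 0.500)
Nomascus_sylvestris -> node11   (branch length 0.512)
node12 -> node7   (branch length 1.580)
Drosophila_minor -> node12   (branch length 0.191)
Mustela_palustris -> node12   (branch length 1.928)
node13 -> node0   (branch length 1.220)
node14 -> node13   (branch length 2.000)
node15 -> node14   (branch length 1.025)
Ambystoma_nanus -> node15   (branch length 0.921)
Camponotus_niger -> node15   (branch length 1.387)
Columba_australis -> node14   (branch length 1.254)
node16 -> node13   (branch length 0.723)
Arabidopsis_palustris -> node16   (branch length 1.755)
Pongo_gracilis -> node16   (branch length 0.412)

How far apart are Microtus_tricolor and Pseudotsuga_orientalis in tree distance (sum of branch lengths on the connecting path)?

The path runs Microtus_tricolor → … → MRCA → … → Pseudotsuga_orientalis; the MRCA is the node subtending (((Gasterosteus_domesticus,(Lutra_palustris,(Peromyscus_palustris,(Callithrix_sapiens,Microtus_tricolor)))),Pan_borealis),(((Oryza_longipes,Cavia_robustus),(Rattus_niger,(Pseudotsuga_orientalis,Nomascus_sylvestris))),(Drosophila_minor,Mustela_palustris))).
Branch lengths along that path: 0.470 + 0.748 + 1.362 + 1.962 + 1.785 + 1.713 + 0.080 + 1.931 + 0.933 + 1.736 + 0.500 = 13.220.

13.220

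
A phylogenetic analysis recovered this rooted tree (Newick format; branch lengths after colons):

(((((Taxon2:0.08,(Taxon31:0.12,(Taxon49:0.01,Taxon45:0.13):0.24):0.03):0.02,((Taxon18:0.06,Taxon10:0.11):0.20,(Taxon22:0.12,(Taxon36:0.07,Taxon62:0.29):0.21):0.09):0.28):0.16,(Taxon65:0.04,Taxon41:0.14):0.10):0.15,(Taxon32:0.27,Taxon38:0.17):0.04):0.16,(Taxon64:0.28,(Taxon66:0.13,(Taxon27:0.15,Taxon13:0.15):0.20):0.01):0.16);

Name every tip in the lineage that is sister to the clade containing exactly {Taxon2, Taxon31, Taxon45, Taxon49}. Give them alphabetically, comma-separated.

Taxon10, Taxon18, Taxon22, Taxon36, Taxon62

The clade containing exactly {Taxon2, Taxon31, Taxon45, Taxon49} attaches to the tree at the node subtending ((Taxon2,(Taxon31,(Taxon49,Taxon45))),((Taxon18,Taxon10),(Taxon22,(Taxon36,Taxon62)))).
The other lineage descending from that same node — the sister group — is ((Taxon18,Taxon10),(Taxon22,(Taxon36,Taxon62))); its 5 tips in alphabetical order are the answer.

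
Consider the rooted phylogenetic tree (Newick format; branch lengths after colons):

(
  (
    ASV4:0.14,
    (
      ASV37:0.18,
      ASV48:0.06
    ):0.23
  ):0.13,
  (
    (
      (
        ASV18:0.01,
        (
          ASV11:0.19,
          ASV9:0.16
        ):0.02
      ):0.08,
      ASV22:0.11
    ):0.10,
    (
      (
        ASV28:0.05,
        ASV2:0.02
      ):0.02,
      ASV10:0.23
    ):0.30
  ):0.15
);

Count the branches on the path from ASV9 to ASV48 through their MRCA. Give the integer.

8

The MRCA of ASV9 and ASV48 is the root of the tree.
From ASV9 up to that node: 5 branches. From ASV48 up to the same node: 3 branches. Total: 5 + 3 = 8.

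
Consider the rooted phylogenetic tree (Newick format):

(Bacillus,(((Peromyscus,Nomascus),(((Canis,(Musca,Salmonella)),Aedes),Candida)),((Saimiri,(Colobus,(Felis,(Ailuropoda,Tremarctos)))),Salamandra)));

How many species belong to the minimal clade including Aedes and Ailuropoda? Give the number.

The MRCA of Aedes and Ailuropoda is the node subtending (((Peromyscus,Nomascus),(((Canis,(Musca,Salmonella)),Aedes),Candida)),((Saimiri,(Colobus,(Felis,(Ailuropoda,Tremarctos)))),Salamandra)).
That clade contains 13 terminal taxa: Aedes, Ailuropoda, Candida, Canis, Colobus, Felis, Musca, Nomascus, Peromyscus, Saimiri, Salamandra, Salmonella, Tremarctos.

13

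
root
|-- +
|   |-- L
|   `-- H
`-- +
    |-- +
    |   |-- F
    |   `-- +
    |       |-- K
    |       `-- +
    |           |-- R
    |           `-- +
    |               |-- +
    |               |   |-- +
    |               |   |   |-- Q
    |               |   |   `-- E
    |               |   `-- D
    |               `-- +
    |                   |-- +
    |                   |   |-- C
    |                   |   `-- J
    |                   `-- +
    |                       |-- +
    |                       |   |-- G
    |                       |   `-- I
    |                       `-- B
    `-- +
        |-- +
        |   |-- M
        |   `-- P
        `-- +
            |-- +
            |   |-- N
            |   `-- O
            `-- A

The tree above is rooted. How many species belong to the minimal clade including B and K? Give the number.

10

The MRCA of B and K is the node subtending (K,(R,(((Q,E),D),((C,J),((G,I),B))))).
That clade contains 10 terminal taxa: B, C, D, E, G, I, J, K, Q, R.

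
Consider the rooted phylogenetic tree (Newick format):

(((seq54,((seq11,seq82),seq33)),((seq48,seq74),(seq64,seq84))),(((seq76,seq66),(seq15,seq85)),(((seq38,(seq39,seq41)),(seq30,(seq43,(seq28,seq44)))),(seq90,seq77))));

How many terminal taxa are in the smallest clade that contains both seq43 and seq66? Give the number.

13

The MRCA of seq43 and seq66 is the node subtending (((seq76,seq66),(seq15,seq85)),(((seq38,(seq39,seq41)),(seq30,(seq43,(seq28,seq44)))),(seq90,seq77))).
That clade contains 13 terminal taxa: seq15, seq28, seq30, seq38, seq39, seq41, seq43, seq44, seq66, seq76, seq77, seq85, seq90.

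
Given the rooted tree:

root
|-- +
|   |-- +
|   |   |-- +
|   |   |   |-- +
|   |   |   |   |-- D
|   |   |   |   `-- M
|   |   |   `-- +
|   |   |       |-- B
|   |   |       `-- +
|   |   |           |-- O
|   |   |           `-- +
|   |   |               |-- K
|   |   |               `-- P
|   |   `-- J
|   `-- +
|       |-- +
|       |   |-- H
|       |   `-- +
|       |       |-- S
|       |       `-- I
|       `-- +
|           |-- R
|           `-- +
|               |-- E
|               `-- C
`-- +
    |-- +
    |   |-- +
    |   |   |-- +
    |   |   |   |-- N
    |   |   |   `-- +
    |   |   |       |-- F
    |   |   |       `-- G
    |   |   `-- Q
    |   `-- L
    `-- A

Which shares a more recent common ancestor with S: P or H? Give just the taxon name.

H

The MRCA of S and H subtends (H,(S,I)) (3 taxa).
The MRCA of S and P subtends ((((D,M),(B,(O,(K,P)))),J),((H,(S,I)),(R,(E,C)))) (13 taxa).
The first is nested inside the second, so S shares a more recent common ancestor with H.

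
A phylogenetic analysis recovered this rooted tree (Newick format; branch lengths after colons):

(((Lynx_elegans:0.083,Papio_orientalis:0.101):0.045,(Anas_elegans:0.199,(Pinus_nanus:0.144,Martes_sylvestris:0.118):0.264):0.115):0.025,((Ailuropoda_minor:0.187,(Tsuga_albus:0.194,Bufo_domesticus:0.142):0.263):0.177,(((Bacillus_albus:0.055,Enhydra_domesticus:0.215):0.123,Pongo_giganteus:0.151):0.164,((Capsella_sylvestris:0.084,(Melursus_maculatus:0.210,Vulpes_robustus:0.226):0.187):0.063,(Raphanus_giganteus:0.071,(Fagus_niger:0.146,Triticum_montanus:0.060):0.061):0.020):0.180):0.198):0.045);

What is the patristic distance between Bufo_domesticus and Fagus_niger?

The path runs Bufo_domesticus → … → MRCA → … → Fagus_niger; the MRCA is the node subtending ((Ailuropoda_minor,(Tsuga_albus,Bufo_domesticus)),(((Bacillus_albus,Enhydra_domesticus),Pongo_giganteus),((Capsella_sylvestris,(Melursus_maculatus,Vulpes_robustus)),(Raphanus_giganteus,(Fagus_niger,Triticum_montanus))))).
Branch lengths along that path: 0.142 + 0.263 + 0.177 + 0.198 + 0.180 + 0.020 + 0.061 + 0.146 = 1.187.

1.187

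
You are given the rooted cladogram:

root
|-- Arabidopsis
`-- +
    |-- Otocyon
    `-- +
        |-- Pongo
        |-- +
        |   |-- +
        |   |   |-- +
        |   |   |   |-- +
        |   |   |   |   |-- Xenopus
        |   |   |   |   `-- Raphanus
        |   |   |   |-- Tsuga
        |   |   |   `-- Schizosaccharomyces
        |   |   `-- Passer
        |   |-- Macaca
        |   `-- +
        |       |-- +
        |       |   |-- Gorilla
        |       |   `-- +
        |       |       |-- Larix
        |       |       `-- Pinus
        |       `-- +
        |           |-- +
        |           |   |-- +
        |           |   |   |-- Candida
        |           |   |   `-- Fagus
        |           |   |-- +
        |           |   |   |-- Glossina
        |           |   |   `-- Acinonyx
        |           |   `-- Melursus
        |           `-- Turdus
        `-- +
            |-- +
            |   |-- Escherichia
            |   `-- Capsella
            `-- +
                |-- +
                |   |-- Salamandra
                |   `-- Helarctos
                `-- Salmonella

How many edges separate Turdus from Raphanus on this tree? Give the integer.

The MRCA of Turdus and Raphanus is the node subtending ((((Xenopus,Raphanus),Tsuga,Schizosaccharomyces),Passer),Macaca,((Gorilla,(Larix,Pinus)),(((Candida,Fagus),(Glossina,Acinonyx),Melursus),Turdus))).
From Turdus up to that node: 3 branches. From Raphanus up to the same node: 4 branches. Total: 3 + 4 = 7.

7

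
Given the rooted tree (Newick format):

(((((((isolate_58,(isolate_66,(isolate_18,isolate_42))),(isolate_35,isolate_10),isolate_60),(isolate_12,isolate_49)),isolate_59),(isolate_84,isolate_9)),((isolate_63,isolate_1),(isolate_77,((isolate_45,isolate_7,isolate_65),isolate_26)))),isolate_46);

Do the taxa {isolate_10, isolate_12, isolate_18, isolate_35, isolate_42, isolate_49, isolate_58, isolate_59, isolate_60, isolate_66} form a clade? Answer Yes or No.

Yes

The most recent common ancestor of these taxa subtends ((((isolate_58,(isolate_66,(isolate_18,isolate_42))),(isolate_35,isolate_10),isolate_60),(isolate_12,isolate_49)),isolate_59).
That clade has exactly 10 tips — every listed taxon and nothing else — so the group is monophyletic.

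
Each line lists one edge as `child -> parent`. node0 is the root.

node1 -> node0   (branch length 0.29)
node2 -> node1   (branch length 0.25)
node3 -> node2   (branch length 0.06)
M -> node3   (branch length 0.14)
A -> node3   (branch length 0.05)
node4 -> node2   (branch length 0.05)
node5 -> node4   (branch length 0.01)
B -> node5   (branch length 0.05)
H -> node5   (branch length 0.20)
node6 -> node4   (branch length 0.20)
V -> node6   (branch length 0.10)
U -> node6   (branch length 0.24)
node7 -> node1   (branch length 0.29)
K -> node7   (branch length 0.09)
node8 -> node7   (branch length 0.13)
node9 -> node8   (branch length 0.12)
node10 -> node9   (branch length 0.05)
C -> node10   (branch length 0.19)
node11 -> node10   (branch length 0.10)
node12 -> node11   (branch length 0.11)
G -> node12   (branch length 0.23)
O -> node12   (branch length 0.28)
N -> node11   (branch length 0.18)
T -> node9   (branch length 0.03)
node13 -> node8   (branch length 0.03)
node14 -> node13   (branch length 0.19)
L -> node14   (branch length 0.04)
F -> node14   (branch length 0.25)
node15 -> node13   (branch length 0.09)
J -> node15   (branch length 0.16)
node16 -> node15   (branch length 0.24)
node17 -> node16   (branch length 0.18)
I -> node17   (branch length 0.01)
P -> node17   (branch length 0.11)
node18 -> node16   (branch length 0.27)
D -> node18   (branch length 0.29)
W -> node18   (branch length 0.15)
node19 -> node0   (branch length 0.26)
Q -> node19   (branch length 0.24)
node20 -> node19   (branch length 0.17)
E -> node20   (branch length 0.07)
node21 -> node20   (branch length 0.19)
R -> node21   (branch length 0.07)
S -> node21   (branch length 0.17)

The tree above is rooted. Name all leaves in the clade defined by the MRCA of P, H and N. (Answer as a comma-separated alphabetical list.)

Tracing P: it sits inside (I,P).
Tracing H: it sits inside (B,H).
Tracing N: it sits inside ((G,O),N).
The smallest clade enclosing all 3 is (((M,A),((B,H),(V,U))),(K,(((C,((G,O),N)),T),((L,F),(J,((I,P),(D,W))))))); the answer is its 19 terminal taxa in alphabetical order.

A, B, C, D, F, G, H, I, J, K, L, M, N, O, P, T, U, V, W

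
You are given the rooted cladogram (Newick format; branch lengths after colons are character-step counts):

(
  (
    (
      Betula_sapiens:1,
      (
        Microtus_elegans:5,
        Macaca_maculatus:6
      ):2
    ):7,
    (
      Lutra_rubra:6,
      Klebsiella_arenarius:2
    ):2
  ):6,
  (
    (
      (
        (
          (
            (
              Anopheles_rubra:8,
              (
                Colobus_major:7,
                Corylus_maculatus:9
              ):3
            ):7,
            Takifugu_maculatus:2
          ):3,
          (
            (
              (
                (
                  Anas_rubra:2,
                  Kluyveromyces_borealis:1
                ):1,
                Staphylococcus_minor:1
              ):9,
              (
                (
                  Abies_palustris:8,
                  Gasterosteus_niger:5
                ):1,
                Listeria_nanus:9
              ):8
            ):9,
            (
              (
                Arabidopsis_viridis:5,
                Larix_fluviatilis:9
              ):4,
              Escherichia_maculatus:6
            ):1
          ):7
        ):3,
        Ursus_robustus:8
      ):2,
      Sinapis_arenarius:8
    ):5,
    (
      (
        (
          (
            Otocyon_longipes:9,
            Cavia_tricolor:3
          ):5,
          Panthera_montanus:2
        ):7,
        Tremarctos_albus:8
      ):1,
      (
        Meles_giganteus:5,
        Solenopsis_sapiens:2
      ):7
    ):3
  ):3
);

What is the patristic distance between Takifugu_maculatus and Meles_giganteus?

30

The path runs Takifugu_maculatus → … → MRCA → … → Meles_giganteus; the MRCA is the node subtending ((((((Anopheles_rubra,(Colobus_major,Corylus_maculatus)),Takifugu_maculatus),((((Anas_rubra,Kluyveromyces_borealis),Staphylococcus_minor),((Abies_palustris,Gasterosteus_niger),Listeria_nanus)),((Arabidopsis_viridis,Larix_fluviatilis),Escherichia_maculatus))),Ursus_robustus),Sinapis_arenarius),((((Otocyon_longipes,Cavia_tricolor),Panthera_montanus),Tremarctos_albus),(Meles_giganteus,Solenopsis_sapiens))).
Branch lengths along that path: 2 + 3 + 3 + 2 + 5 + 3 + 7 + 5 = 30.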